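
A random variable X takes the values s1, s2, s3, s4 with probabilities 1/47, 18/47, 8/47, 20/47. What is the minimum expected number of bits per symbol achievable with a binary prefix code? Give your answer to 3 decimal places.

Repeatedly combine the two least-probable nodes; the expected code length is the sum of the merged weights.
merge 1/47 + 8/47 → 9/47
merge 9/47 + 18/47 → 27/47
merge 20/47 + 27/47 → 1
L = 9/47 + 27/47 + 1 = 83/47 ≈ 1.766 bits/symbol.

1.766 bits/symbol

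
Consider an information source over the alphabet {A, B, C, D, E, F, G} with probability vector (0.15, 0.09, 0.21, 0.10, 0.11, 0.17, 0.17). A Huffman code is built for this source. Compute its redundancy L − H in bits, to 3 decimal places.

0.042 bits

Entropy H = −Σ p log₂ p ≈ 2.7477 bits.
Huffman merges: 9/100+1/10→19/100; 11/100+3/20→13/50; 17/100+17/100→17/50; 19/100+21/100→2/5; 13/50+17/50→3/5; 2/5+3/5→1. L = 279/100 ≈ 2.7900.
L − H = 2.7900 − 2.7477 = 0.042 bits.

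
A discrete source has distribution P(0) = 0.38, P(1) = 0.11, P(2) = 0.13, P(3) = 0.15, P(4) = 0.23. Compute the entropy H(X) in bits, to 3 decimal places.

H = −Σ pᵢ log₂ pᵢ.
−0.38·log₂(0.38) = 0.5305
−0.11·log₂(0.11) = 0.3503
−0.13·log₂(0.13) = 0.3826
−0.15·log₂(0.15) = 0.4105
−0.23·log₂(0.23) = 0.4877
Sum ≈ 2.1616 → 2.162 bits.

2.162 bits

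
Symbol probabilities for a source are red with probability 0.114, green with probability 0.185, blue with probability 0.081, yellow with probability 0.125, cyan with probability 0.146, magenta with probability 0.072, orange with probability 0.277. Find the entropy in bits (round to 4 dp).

H = −Σ pᵢ log₂ pᵢ.
−0.114·log₂(0.114) = 0.3571
−0.185·log₂(0.185) = 0.4504
−0.081·log₂(0.081) = 0.2937
−0.125·log₂(0.125) = 0.3750
−0.146·log₂(0.146) = 0.4053
−0.072·log₂(0.072) = 0.2733
−0.277·log₂(0.277) = 0.5130
Sum ≈ 2.6678 → 2.6678 bits.

2.6678 bits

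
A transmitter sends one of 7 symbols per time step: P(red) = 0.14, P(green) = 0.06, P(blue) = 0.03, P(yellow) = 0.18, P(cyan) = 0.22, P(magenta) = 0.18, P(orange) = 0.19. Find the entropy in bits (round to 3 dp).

H = −Σ pᵢ log₂ pᵢ.
−0.14·log₂(0.14) = 0.3971
−0.06·log₂(0.06) = 0.2435
−0.03·log₂(0.03) = 0.1518
−0.18·log₂(0.18) = 0.4453
−0.22·log₂(0.22) = 0.4806
−0.18·log₂(0.18) = 0.4453
−0.19·log₂(0.19) = 0.4552
Sum ≈ 2.6188 → 2.619 bits.

2.619 bits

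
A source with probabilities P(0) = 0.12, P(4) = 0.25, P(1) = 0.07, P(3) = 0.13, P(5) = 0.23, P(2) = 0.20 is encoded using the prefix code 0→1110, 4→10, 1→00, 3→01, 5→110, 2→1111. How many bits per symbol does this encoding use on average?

L̄ = Σ pᵢ·ℓᵢ = 0.12·4 + 0.25·2 + 0.07·2 + 0.13·2 + 0.23·3 + 0.20·4 = 2.87 bits/symbol.

2.87 bits/symbol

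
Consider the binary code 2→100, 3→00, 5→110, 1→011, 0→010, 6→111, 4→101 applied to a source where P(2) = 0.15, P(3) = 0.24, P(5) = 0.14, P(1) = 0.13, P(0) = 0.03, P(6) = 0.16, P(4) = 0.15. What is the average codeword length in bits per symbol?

L̄ = Σ pᵢ·ℓᵢ = 0.15·3 + 0.24·2 + 0.14·3 + 0.13·3 + 0.03·3 + 0.16·3 + 0.15·3 = 2.76 bits/symbol.

2.76 bits/symbol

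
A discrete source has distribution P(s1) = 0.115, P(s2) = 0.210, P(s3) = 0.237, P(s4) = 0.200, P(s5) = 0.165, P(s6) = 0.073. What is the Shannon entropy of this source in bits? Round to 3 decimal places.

H = −Σ pᵢ log₂ pᵢ.
−0.115·log₂(0.115) = 0.3588
−0.210·log₂(0.210) = 0.4728
−0.237·log₂(0.237) = 0.4923
−0.200·log₂(0.200) = 0.4644
−0.165·log₂(0.165) = 0.4289
−0.073·log₂(0.073) = 0.2756
Sum ≈ 2.4929 → 2.493 bits.

2.493 bits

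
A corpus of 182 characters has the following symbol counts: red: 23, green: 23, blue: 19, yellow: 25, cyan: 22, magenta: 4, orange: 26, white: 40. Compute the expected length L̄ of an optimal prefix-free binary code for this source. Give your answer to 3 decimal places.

2.907 bits/symbol

Probabilities are the counts divided by 182.
Repeatedly combine the two least-probable nodes; the expected code length is the sum of the merged weights.
merge 2/91 + 19/182 → 23/182
merge 11/91 + 23/182 → 45/182
merge 23/182 + 23/182 → 23/91
merge 25/182 + 1/7 → 51/182
merge 20/91 + 45/182 → 85/182
merge 23/91 + 51/182 → 97/182
merge 85/182 + 97/182 → 1
L = 23/182 + 45/182 + 23/91 + 51/182 + 85/182 + 97/182 + 1 = 529/182 ≈ 2.907 bits/symbol.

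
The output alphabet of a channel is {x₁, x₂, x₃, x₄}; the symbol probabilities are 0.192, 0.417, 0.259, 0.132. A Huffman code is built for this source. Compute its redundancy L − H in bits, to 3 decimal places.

0.033 bits

Entropy H = −Σ p log₂ p ≈ 1.8737 bits.
Huffman merges: 33/250+24/125→81/250; 259/1000+81/250→583/1000; 417/1000+583/1000→1. L = 1907/1000 ≈ 1.9070.
L − H = 1.9070 − 1.8737 = 0.033 bits.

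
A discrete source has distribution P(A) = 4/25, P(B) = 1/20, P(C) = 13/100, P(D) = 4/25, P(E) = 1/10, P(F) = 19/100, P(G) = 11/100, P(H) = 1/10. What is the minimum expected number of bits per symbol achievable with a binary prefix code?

Repeatedly combine the two least-probable nodes; the expected code length is the sum of the merged weights.
merge 1/20 + 1/10 → 3/20
merge 1/10 + 11/100 → 21/100
merge 13/100 + 3/20 → 7/25
merge 4/25 + 4/25 → 8/25
merge 19/100 + 21/100 → 2/5
merge 7/25 + 8/25 → 3/5
merge 2/5 + 3/5 → 1
L = 3/20 + 21/100 + 7/25 + 8/25 + 2/5 + 3/5 + 1 = 74/25 = 2.96 bits/symbol.

2.96 bits/symbol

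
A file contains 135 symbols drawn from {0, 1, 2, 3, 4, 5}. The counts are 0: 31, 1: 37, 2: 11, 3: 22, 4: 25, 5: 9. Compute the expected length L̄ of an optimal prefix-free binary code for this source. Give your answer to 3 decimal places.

2.459 bits/symbol

Probabilities are the counts divided by 135.
Repeatedly combine the two least-probable nodes; the expected code length is the sum of the merged weights.
merge 1/15 + 11/135 → 4/27
merge 4/27 + 22/135 → 14/45
merge 5/27 + 31/135 → 56/135
merge 37/135 + 14/45 → 79/135
merge 56/135 + 79/135 → 1
L = 4/27 + 14/45 + 56/135 + 79/135 + 1 = 332/135 ≈ 2.459 bits/symbol.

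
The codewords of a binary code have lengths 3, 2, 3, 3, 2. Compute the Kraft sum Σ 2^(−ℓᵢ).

0.875

With common denominator 2^3 = 8: Σ 2^(−ℓᵢ) = 1/8 + 2/8 + 1/8 + 1/8 + 2/8 = 7/8 = 0.875.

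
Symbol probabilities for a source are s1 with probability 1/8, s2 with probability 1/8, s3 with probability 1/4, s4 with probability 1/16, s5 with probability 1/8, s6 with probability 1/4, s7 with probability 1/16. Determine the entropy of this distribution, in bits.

2.625 bits

Each probability is a power of 1/2, so log₂(1/p) is an integer.
H = Σ p·log₂(1/p) = 1/8·3 + 1/8·3 + 1/4·2 + 1/16·4 + 1/8·3 + 1/4·2 + 1/16·4 = 2.625 bits.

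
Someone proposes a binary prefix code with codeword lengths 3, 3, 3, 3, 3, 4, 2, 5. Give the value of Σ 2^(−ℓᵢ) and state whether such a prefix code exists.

0.96875; yes

With common denominator 2^5 = 32: Σ 2^(−ℓᵢ) = 4/32 + 4/32 + 4/32 + 4/32 + 4/32 + 2/32 + 8/32 + 1/32 = 31/32 = 0.96875.
Kraft's inequality requires Σ ≤ 1; here Σ = 0.96875 ≤ 1, so such a prefix code exists.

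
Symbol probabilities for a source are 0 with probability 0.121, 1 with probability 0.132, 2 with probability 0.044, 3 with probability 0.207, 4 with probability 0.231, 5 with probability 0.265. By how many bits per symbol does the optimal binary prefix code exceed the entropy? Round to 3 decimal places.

0.043 bits

Entropy H = −Σ p log₂ p ≈ 2.4190 bits.
Huffman merges: 11/250+121/1000→33/200; 33/250+33/200→297/1000; 207/1000+231/1000→219/500; 53/200+297/1000→281/500; 219/500+281/500→1. L = 1231/500 ≈ 2.4620.
L − H = 2.4620 − 2.4190 = 0.043 bits.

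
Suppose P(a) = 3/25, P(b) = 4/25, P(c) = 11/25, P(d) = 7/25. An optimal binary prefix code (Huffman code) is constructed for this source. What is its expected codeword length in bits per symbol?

Repeatedly combine the two least-probable nodes; the expected code length is the sum of the merged weights.
merge 3/25 + 4/25 → 7/25
merge 7/25 + 7/25 → 14/25
merge 11/25 + 14/25 → 1
L = 7/25 + 14/25 + 1 = 46/25 = 1.84 bits/symbol.

1.84 bits/symbol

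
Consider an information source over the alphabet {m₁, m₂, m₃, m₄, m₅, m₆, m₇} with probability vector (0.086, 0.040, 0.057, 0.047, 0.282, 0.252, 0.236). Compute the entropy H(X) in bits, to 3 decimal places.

2.441 bits

H = −Σ pᵢ log₂ pᵢ.
−0.086·log₂(0.086) = 0.3044
−0.040·log₂(0.040) = 0.1858
−0.057·log₂(0.057) = 0.2356
−0.047·log₂(0.047) = 0.2073
−0.282·log₂(0.282) = 0.5150
−0.252·log₂(0.252) = 0.5011
−0.236·log₂(0.236) = 0.4916
Sum ≈ 2.4408 → 2.441 bits.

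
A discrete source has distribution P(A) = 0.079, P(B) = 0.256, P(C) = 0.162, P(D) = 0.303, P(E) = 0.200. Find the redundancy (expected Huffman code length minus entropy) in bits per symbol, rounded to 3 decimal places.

Entropy H = −Σ p log₂ p ≈ 2.2043 bits.
Huffman merges: 79/1000+81/500→241/1000; 1/5+241/1000→441/1000; 32/125+303/1000→559/1000; 441/1000+559/1000→1. L = 2241/1000 ≈ 2.2410.
L − H = 2.2410 − 2.2043 = 0.037 bits.

0.037 bits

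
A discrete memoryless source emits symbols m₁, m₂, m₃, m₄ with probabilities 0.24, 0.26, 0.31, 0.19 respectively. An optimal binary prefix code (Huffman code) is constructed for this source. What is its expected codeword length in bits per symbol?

2 bits/symbol

Repeatedly combine the two least-probable nodes; the expected code length is the sum of the merged weights.
merge 19/100 + 6/25 → 43/100
merge 13/50 + 31/100 → 57/100
merge 43/100 + 57/100 → 1
L = 43/100 + 57/100 + 1 = 2 bits/symbol.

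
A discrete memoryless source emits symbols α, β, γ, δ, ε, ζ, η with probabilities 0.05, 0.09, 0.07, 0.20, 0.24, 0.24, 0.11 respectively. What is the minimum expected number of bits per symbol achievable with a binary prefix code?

Repeatedly combine the two least-probable nodes; the expected code length is the sum of the merged weights.
merge 1/20 + 7/100 → 3/25
merge 9/100 + 11/100 → 1/5
merge 3/25 + 1/5 → 8/25
merge 1/5 + 6/25 → 11/25
merge 6/25 + 8/25 → 14/25
merge 11/25 + 14/25 → 1
L = 3/25 + 1/5 + 8/25 + 11/25 + 14/25 + 1 = 66/25 = 2.64 bits/symbol.

2.64 bits/symbol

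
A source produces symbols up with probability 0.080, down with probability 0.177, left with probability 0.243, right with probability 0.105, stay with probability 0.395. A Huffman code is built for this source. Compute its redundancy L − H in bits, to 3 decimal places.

0.052 bits

Entropy H = −Σ p log₂ p ≈ 2.1004 bits.
Huffman merges: 2/25+21/200→37/200; 177/1000+37/200→181/500; 243/1000+181/500→121/200; 79/200+121/200→1. L = 269/125 ≈ 2.1520.
L − H = 2.1520 − 2.1004 = 0.052 bits.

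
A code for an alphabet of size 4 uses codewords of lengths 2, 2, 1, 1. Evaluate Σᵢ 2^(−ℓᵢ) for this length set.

1.5

With common denominator 2^2 = 4: Σ 2^(−ℓᵢ) = 1/4 + 1/4 + 2/4 + 2/4 = 6/4 = 1.5.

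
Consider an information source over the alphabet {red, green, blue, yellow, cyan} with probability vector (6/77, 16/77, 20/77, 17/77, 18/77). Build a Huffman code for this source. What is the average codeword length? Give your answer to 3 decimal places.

Repeatedly combine the two least-probable nodes; the expected code length is the sum of the merged weights.
merge 6/77 + 16/77 → 2/7
merge 17/77 + 18/77 → 5/11
merge 20/77 + 2/7 → 6/11
merge 5/11 + 6/11 → 1
L = 2/7 + 5/11 + 6/11 + 1 = 16/7 ≈ 2.286 bits/symbol.

2.286 bits/symbol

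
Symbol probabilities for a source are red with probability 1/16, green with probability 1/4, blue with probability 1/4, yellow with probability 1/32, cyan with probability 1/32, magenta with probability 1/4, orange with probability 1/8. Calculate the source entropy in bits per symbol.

Each probability is a power of 1/2, so log₂(1/p) is an integer.
H = Σ p·log₂(1/p) = 1/16·4 + 1/4·2 + 1/4·2 + 1/32·5 + 1/32·5 + 1/4·2 + 1/8·3 = 2.4375 bits.

2.4375 bits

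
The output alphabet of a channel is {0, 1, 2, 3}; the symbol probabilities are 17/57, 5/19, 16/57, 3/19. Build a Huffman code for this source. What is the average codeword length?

Repeatedly combine the two least-probable nodes; the expected code length is the sum of the merged weights.
merge 3/19 + 5/19 → 8/19
merge 16/57 + 17/57 → 11/19
merge 8/19 + 11/19 → 1
L = 8/19 + 11/19 + 1 = 2 bits/symbol.

2 bits/symbol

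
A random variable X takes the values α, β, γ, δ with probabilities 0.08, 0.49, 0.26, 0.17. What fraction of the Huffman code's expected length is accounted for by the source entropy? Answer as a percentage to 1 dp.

Entropy H = −Σ p log₂ p ≈ 1.7357 bits.
Huffman merges: 2/25+17/100→1/4; 1/4+13/50→51/100; 49/100+51/100→1. L = 44/25 ≈ 1.7600.
Efficiency = H/L = 1.7357/1.7600 = 98.6%.

98.6%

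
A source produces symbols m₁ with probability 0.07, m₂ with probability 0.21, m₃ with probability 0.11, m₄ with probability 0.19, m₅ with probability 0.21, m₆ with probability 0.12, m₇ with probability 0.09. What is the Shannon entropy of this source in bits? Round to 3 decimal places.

2.699 bits

H = −Σ pᵢ log₂ pᵢ.
−0.07·log₂(0.07) = 0.2686
−0.21·log₂(0.21) = 0.4728
−0.11·log₂(0.11) = 0.3503
−0.19·log₂(0.19) = 0.4552
−0.21·log₂(0.21) = 0.4728
−0.12·log₂(0.12) = 0.3671
−0.09·log₂(0.09) = 0.3127
Sum ≈ 2.6994 → 2.699 bits.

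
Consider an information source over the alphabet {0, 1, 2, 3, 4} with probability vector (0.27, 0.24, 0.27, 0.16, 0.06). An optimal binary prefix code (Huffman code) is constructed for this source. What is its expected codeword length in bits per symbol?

2.22 bits/symbol

Repeatedly combine the two least-probable nodes; the expected code length is the sum of the merged weights.
merge 3/50 + 4/25 → 11/50
merge 11/50 + 6/25 → 23/50
merge 27/100 + 27/100 → 27/50
merge 23/50 + 27/50 → 1
L = 11/50 + 23/50 + 27/50 + 1 = 111/50 = 2.22 bits/symbol.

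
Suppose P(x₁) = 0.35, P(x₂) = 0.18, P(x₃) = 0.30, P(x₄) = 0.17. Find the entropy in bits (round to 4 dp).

H = −Σ pᵢ log₂ pᵢ.
−0.35·log₂(0.35) = 0.5301
−0.18·log₂(0.18) = 0.4453
−0.30·log₂(0.30) = 0.5211
−0.17·log₂(0.17) = 0.4346
Sum ≈ 1.9311 → 1.9311 bits.

1.9311 bits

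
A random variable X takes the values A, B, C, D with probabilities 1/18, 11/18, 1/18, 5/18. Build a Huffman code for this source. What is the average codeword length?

Repeatedly combine the two least-probable nodes; the expected code length is the sum of the merged weights.
merge 1/18 + 1/18 → 1/9
merge 1/9 + 5/18 → 7/18
merge 7/18 + 11/18 → 1
L = 1/9 + 7/18 + 1 = 3/2 = 1.5 bits/symbol.

1.5 bits/symbol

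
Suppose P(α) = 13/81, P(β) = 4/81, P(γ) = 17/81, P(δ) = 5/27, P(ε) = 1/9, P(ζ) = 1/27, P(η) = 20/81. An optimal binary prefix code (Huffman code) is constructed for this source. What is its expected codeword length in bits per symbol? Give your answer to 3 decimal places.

Repeatedly combine the two least-probable nodes; the expected code length is the sum of the merged weights.
merge 1/27 + 4/81 → 7/81
merge 7/81 + 1/9 → 16/81
merge 13/81 + 5/27 → 28/81
merge 16/81 + 17/81 → 11/27
merge 20/81 + 28/81 → 16/27
merge 11/27 + 16/27 → 1
L = 7/81 + 16/81 + 28/81 + 11/27 + 16/27 + 1 = 71/27 ≈ 2.630 bits/symbol.

2.630 bits/symbol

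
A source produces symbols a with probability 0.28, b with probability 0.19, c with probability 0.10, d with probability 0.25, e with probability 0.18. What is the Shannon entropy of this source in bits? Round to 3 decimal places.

2.247 bits

H = −Σ pᵢ log₂ pᵢ.
−0.28·log₂(0.28) = 0.5142
−0.19·log₂(0.19) = 0.4552
−0.10·log₂(0.10) = 0.3322
−0.25·log₂(0.25) = 0.5000
−0.18·log₂(0.18) = 0.4453
Sum ≈ 2.2469 → 2.247 bits.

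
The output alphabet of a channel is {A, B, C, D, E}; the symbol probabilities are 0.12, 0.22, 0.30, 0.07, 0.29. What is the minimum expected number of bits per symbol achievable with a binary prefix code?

2.19 bits/symbol

Repeatedly combine the two least-probable nodes; the expected code length is the sum of the merged weights.
merge 7/100 + 3/25 → 19/100
merge 19/100 + 11/50 → 41/100
merge 29/100 + 3/10 → 59/100
merge 41/100 + 59/100 → 1
L = 19/100 + 41/100 + 59/100 + 1 = 219/100 = 2.19 bits/symbol.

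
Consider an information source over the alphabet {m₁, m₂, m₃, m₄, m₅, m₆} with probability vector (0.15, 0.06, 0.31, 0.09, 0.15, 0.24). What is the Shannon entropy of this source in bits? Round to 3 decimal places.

H = −Σ pᵢ log₂ pᵢ.
−0.15·log₂(0.15) = 0.4105
−0.06·log₂(0.06) = 0.2435
−0.31·log₂(0.31) = 0.5238
−0.09·log₂(0.09) = 0.3127
−0.15·log₂(0.15) = 0.4105
−0.24·log₂(0.24) = 0.4941
Sum ≈ 2.3952 → 2.395 bits.

2.395 bits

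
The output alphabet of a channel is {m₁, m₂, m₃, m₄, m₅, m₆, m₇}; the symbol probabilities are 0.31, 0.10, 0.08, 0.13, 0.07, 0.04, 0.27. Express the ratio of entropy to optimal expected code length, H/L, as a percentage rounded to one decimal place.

98.6%

Entropy H = −Σ p log₂ p ≈ 2.4945 bits.
Huffman merges: 1/25+7/100→11/100; 2/25+1/10→9/50; 11/100+13/100→6/25; 9/50+6/25→21/50; 27/100+31/100→29/50; 21/50+29/50→1. L = 253/100 ≈ 2.5300.
Efficiency = H/L = 2.4945/2.5300 = 98.6%.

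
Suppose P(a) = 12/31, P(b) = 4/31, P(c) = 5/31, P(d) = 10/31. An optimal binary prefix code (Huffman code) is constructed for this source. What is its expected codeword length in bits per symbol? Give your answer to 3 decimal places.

1.903 bits/symbol

Repeatedly combine the two least-probable nodes; the expected code length is the sum of the merged weights.
merge 4/31 + 5/31 → 9/31
merge 9/31 + 10/31 → 19/31
merge 12/31 + 19/31 → 1
L = 9/31 + 19/31 + 1 = 59/31 ≈ 1.903 bits/symbol.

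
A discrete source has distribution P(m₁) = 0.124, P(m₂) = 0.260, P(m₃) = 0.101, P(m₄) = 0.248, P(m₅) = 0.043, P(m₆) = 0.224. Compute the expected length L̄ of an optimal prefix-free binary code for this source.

2.412 bits/symbol

Repeatedly combine the two least-probable nodes; the expected code length is the sum of the merged weights.
merge 43/1000 + 101/1000 → 18/125
merge 31/250 + 18/125 → 67/250
merge 28/125 + 31/125 → 59/125
merge 13/50 + 67/250 → 66/125
merge 59/125 + 66/125 → 1
L = 18/125 + 67/250 + 59/125 + 66/125 + 1 = 603/250 = 2.412 bits/symbol.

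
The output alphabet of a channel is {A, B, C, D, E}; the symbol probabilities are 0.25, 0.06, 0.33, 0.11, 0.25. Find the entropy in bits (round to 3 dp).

H = −Σ pᵢ log₂ pᵢ.
−0.25·log₂(0.25) = 0.5000
−0.06·log₂(0.06) = 0.2435
−0.33·log₂(0.33) = 0.5278
−0.11·log₂(0.11) = 0.3503
−0.25·log₂(0.25) = 0.5000
Sum ≈ 2.1216 → 2.122 bits.

2.122 bits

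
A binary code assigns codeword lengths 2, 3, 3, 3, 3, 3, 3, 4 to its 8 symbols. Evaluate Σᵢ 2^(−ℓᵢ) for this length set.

1.0625

With common denominator 2^4 = 16: Σ 2^(−ℓᵢ) = 4/16 + 2/16 + 2/16 + 2/16 + 2/16 + 2/16 + 2/16 + 1/16 = 17/16 = 1.0625.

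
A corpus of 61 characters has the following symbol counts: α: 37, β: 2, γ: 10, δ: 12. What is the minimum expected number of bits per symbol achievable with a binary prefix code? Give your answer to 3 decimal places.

Probabilities are the counts divided by 61.
Repeatedly combine the two least-probable nodes; the expected code length is the sum of the merged weights.
merge 2/61 + 10/61 → 12/61
merge 12/61 + 12/61 → 24/61
merge 24/61 + 37/61 → 1
L = 12/61 + 24/61 + 1 = 97/61 ≈ 1.590 bits/symbol.

1.590 bits/symbol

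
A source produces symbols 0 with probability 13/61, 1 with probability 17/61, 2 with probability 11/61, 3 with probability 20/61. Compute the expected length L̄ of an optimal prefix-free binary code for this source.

Repeatedly combine the two least-probable nodes; the expected code length is the sum of the merged weights.
merge 11/61 + 13/61 → 24/61
merge 17/61 + 20/61 → 37/61
merge 24/61 + 37/61 → 1
L = 24/61 + 37/61 + 1 = 2 bits/symbol.

2 bits/symbol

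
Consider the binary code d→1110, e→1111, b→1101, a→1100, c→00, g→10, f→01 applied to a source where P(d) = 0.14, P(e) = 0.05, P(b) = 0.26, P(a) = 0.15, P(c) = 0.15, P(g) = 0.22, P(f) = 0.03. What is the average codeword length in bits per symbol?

3.2 bits/symbol

L̄ = Σ pᵢ·ℓᵢ = 0.14·4 + 0.05·4 + 0.26·4 + 0.15·4 + 0.15·2 + 0.22·2 + 0.03·2 = 3.2 bits/symbol.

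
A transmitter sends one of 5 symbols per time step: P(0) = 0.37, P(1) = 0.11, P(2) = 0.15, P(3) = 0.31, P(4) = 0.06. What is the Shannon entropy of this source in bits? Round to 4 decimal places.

2.0589 bits

H = −Σ pᵢ log₂ pᵢ.
−0.37·log₂(0.37) = 0.5307
−0.11·log₂(0.11) = 0.3503
−0.15·log₂(0.15) = 0.4105
−0.31·log₂(0.31) = 0.5238
−0.06·log₂(0.06) = 0.2435
Sum ≈ 2.0589 → 2.0589 bits.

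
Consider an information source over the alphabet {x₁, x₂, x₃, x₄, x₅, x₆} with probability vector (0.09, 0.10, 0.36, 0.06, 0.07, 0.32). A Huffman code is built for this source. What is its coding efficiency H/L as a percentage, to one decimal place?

Entropy H = −Σ p log₂ p ≈ 2.2136 bits.
Huffman merges: 3/50+7/100→13/100; 9/100+1/10→19/100; 13/100+19/100→8/25; 8/25+8/25→16/25; 9/25+16/25→1. L = 57/25 ≈ 2.2800.
Efficiency = H/L = 2.2136/2.2800 = 97.1%.

97.1%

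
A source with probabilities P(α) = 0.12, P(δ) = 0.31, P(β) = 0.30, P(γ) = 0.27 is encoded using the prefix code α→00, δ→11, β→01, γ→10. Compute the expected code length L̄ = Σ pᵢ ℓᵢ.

L̄ = Σ pᵢ·ℓᵢ = 0.12·2 + 0.31·2 + 0.30·2 + 0.27·2 = 2 bits/symbol.

2 bits/symbol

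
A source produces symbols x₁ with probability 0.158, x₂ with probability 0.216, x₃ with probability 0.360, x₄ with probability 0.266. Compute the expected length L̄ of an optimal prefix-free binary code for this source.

2 bits/symbol

Repeatedly combine the two least-probable nodes; the expected code length is the sum of the merged weights.
merge 79/500 + 27/125 → 187/500
merge 133/500 + 9/25 → 313/500
merge 187/500 + 313/500 → 1
L = 187/500 + 313/500 + 1 = 2 bits/symbol.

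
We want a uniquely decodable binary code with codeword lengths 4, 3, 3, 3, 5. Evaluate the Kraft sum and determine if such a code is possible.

With common denominator 2^5 = 32: Σ 2^(−ℓᵢ) = 2/32 + 4/32 + 4/32 + 4/32 + 1/32 = 15/32 = 0.46875.
Kraft's inequality requires Σ ≤ 1; here Σ = 0.46875 ≤ 1, so such a prefix code exists.

0.46875; yes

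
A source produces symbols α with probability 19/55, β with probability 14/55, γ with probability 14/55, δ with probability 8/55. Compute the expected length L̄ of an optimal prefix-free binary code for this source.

Repeatedly combine the two least-probable nodes; the expected code length is the sum of the merged weights.
merge 8/55 + 14/55 → 2/5
merge 14/55 + 19/55 → 3/5
merge 2/5 + 3/5 → 1
L = 2/5 + 3/5 + 1 = 2 bits/symbol.

2 bits/symbol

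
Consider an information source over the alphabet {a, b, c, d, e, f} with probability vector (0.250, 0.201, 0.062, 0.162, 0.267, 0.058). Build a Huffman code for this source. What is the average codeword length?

Repeatedly combine the two least-probable nodes; the expected code length is the sum of the merged weights.
merge 29/500 + 31/500 → 3/25
merge 3/25 + 81/500 → 141/500
merge 201/1000 + 1/4 → 451/1000
merge 267/1000 + 141/500 → 549/1000
merge 451/1000 + 549/1000 → 1
L = 3/25 + 141/500 + 451/1000 + 549/1000 + 1 = 1201/500 = 2.402 bits/symbol.

2.402 bits/symbol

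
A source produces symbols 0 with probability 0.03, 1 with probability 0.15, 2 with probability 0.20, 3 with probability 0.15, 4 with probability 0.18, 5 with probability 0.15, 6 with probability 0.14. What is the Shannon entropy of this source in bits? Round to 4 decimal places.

H = −Σ pᵢ log₂ pᵢ.
−0.03·log₂(0.03) = 0.1518
−0.15·log₂(0.15) = 0.4105
−0.20·log₂(0.20) = 0.4644
−0.15·log₂(0.15) = 0.4105
−0.18·log₂(0.18) = 0.4453
−0.15·log₂(0.15) = 0.4105
−0.14·log₂(0.14) = 0.3971
Sum ≈ 2.6902 → 2.6902 bits.

2.6902 bits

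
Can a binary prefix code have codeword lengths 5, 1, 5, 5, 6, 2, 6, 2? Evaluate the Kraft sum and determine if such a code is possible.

With common denominator 2^6 = 64: Σ 2^(−ℓᵢ) = 2/64 + 32/64 + 2/64 + 2/64 + 1/64 + 16/64 + 1/64 + 16/64 = 72/64 = 1.125.
Kraft's inequality requires Σ ≤ 1; here Σ = 1.125 > 1, so no such prefix code exists.

1.125; no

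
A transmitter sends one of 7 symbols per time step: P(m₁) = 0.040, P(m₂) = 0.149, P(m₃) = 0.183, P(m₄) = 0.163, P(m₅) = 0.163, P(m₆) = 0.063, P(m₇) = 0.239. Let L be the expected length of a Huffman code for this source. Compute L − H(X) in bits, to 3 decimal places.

Entropy H = −Σ p log₂ p ≈ 2.6413 bits.
Huffman merges: 1/25+63/1000→103/1000; 103/1000+149/1000→63/250; 163/1000+163/1000→163/500; 183/1000+239/1000→211/500; 63/250+163/500→289/500; 211/500+289/500→1. L = 2681/1000 ≈ 2.6810.
L − H = 2.6810 − 2.6413 = 0.040 bits.

0.040 bits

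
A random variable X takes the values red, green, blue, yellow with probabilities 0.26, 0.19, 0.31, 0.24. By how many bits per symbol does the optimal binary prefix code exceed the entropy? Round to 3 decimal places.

Entropy H = −Σ p log₂ p ≈ 1.9784 bits.
Huffman merges: 19/100+6/25→43/100; 13/50+31/100→57/100; 43/100+57/100→1. L = 2 ≈ 2.0000.
L − H = 2.0000 − 1.9784 = 0.022 bits.

0.022 bits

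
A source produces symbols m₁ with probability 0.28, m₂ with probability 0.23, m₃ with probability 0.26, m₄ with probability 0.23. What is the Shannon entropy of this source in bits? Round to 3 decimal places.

H = −Σ pᵢ log₂ pᵢ.
−0.28·log₂(0.28) = 0.5142
−0.23·log₂(0.23) = 0.4877
−0.26·log₂(0.26) = 0.5053
−0.23·log₂(0.23) = 0.4877
Sum ≈ 1.9948 → 1.995 bits.

1.995 bits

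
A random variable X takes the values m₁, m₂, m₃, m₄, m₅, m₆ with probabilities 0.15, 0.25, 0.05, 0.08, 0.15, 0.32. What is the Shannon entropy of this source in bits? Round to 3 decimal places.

2.355 bits

H = −Σ pᵢ log₂ pᵢ.
−0.15·log₂(0.15) = 0.4105
−0.25·log₂(0.25) = 0.5000
−0.05·log₂(0.05) = 0.2161
−0.08·log₂(0.08) = 0.2915
−0.15·log₂(0.15) = 0.4105
−0.32·log₂(0.32) = 0.5260
Sum ≈ 2.3547 → 2.355 bits.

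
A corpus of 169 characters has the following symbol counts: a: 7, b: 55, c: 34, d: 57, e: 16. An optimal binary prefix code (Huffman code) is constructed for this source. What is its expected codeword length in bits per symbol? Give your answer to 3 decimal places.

2.136 bits/symbol

Probabilities are the counts divided by 169.
Repeatedly combine the two least-probable nodes; the expected code length is the sum of the merged weights.
merge 7/169 + 16/169 → 23/169
merge 23/169 + 34/169 → 57/169
merge 55/169 + 57/169 → 112/169
merge 57/169 + 112/169 → 1
L = 23/169 + 57/169 + 112/169 + 1 = 361/169 ≈ 2.136 bits/symbol.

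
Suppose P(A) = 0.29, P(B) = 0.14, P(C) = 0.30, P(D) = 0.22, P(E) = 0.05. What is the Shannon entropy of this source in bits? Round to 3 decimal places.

2.133 bits

H = −Σ pᵢ log₂ pᵢ.
−0.29·log₂(0.29) = 0.5179
−0.14·log₂(0.14) = 0.3971
−0.30·log₂(0.30) = 0.5211
−0.22·log₂(0.22) = 0.4806
−0.05·log₂(0.05) = 0.2161
Sum ≈ 2.1328 → 2.133 bits.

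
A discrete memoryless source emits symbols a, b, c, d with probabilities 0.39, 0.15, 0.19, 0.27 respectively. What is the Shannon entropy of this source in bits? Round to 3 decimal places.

H = −Σ pᵢ log₂ pᵢ.
−0.39·log₂(0.39) = 0.5298
−0.15·log₂(0.15) = 0.4105
−0.19·log₂(0.19) = 0.4552
−0.27·log₂(0.27) = 0.5100
Sum ≈ 1.9056 → 1.906 bits.

1.906 bits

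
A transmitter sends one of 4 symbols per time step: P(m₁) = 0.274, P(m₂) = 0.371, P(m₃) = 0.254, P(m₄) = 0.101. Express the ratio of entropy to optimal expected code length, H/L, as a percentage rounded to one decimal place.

Entropy H = −Σ p log₂ p ≈ 1.8787 bits.
Huffman merges: 101/1000+127/500→71/200; 137/500+71/200→629/1000; 371/1000+629/1000→1. L = 248/125 ≈ 1.9840.
Efficiency = H/L = 1.8787/1.9840 = 94.7%.

94.7%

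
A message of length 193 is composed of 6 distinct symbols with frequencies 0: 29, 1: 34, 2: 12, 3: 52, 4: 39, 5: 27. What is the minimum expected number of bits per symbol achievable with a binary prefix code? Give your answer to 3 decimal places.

Probabilities are the counts divided by 193.
Repeatedly combine the two least-probable nodes; the expected code length is the sum of the merged weights.
merge 12/193 + 27/193 → 39/193
merge 29/193 + 34/193 → 63/193
merge 39/193 + 39/193 → 78/193
merge 52/193 + 63/193 → 115/193
merge 78/193 + 115/193 → 1
L = 39/193 + 63/193 + 78/193 + 115/193 + 1 = 488/193 ≈ 2.528 bits/symbol.

2.528 bits/symbol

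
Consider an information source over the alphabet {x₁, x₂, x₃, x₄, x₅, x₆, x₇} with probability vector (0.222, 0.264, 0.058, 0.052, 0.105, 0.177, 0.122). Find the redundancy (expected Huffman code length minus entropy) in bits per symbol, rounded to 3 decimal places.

Entropy H = −Σ p log₂ p ≈ 2.6032 bits.
Huffman merges: 13/250+29/500→11/100; 21/200+11/100→43/200; 61/500+177/1000→299/1000; 43/200+111/500→437/1000; 33/125+299/1000→563/1000; 437/1000+563/1000→1. L = 328/125 ≈ 2.6240.
L − H = 2.6240 − 2.6032 = 0.021 bits.

0.021 bits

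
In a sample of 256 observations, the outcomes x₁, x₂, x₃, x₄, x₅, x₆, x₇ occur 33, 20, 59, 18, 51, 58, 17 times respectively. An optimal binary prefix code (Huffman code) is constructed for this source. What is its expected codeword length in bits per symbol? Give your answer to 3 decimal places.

2.680 bits/symbol

Probabilities are the counts divided by 256.
Repeatedly combine the two least-probable nodes; the expected code length is the sum of the merged weights.
merge 17/256 + 9/128 → 35/256
merge 5/64 + 33/256 → 53/256
merge 35/256 + 51/256 → 43/128
merge 53/256 + 29/128 → 111/256
merge 59/256 + 43/128 → 145/256
merge 111/256 + 145/256 → 1
L = 35/256 + 53/256 + 43/128 + 111/256 + 145/256 + 1 = 343/128 ≈ 2.680 bits/symbol.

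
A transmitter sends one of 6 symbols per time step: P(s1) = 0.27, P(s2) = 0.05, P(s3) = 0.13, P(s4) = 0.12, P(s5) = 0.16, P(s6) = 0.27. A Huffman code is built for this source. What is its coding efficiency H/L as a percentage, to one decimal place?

97.9%

Entropy H = −Σ p log₂ p ≈ 2.4089 bits.
Huffman merges: 1/20+3/25→17/100; 13/100+4/25→29/100; 17/100+27/100→11/25; 27/100+29/100→14/25; 11/25+14/25→1. L = 123/50 ≈ 2.4600.
Efficiency = H/L = 2.4089/2.4600 = 97.9%.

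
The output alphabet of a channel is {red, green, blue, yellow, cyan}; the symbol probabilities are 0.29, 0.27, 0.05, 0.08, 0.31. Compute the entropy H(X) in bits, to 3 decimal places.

2.059 bits

H = −Σ pᵢ log₂ pᵢ.
−0.29·log₂(0.29) = 0.5179
−0.27·log₂(0.27) = 0.5100
−0.05·log₂(0.05) = 0.2161
−0.08·log₂(0.08) = 0.2915
−0.31·log₂(0.31) = 0.5238
Sum ≈ 2.0593 → 2.059 bits.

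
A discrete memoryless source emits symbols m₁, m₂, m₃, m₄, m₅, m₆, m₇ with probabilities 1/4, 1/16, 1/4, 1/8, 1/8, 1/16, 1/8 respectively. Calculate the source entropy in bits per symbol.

2.625 bits

Each probability is a power of 1/2, so log₂(1/p) is an integer.
H = Σ p·log₂(1/p) = 1/4·2 + 1/16·4 + 1/4·2 + 1/8·3 + 1/8·3 + 1/16·4 + 1/8·3 = 2.625 bits.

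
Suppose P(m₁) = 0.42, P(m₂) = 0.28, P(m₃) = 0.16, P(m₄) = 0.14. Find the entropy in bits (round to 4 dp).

1.8600 bits

H = −Σ pᵢ log₂ pᵢ.
−0.42·log₂(0.42) = 0.5256
−0.28·log₂(0.28) = 0.5142
−0.16·log₂(0.16) = 0.4230
−0.14·log₂(0.14) = 0.3971
Sum ≈ 1.8600 → 1.8600 bits.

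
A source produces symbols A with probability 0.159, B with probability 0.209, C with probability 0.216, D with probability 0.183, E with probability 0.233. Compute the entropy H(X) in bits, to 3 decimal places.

H = −Σ pᵢ log₂ pᵢ.
−0.159·log₂(0.159) = 0.4218
−0.209·log₂(0.209) = 0.4720
−0.216·log₂(0.216) = 0.4776
−0.183·log₂(0.183) = 0.4484
−0.233·log₂(0.233) = 0.4897
Sum ≈ 2.3094 → 2.309 bits.

2.309 bits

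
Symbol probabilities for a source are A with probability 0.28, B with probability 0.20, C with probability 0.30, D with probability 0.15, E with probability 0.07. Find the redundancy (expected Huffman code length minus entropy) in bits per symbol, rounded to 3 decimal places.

Entropy H = −Σ p log₂ p ≈ 2.1788 bits.
Huffman merges: 7/100+3/20→11/50; 1/5+11/50→21/50; 7/25+3/10→29/50; 21/50+29/50→1. L = 111/50 ≈ 2.2200.
L − H = 2.2200 − 2.1788 = 0.041 bits.

0.041 bits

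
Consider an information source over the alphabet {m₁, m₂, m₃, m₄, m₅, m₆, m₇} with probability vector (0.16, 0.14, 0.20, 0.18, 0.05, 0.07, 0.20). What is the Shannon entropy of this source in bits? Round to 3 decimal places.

2.679 bits

H = −Σ pᵢ log₂ pᵢ.
−0.16·log₂(0.16) = 0.4230
−0.14·log₂(0.14) = 0.3971
−0.20·log₂(0.20) = 0.4644
−0.18·log₂(0.18) = 0.4453
−0.05·log₂(0.05) = 0.2161
−0.07·log₂(0.07) = 0.2686
−0.20·log₂(0.20) = 0.4644
Sum ≈ 2.6789 → 2.679 bits.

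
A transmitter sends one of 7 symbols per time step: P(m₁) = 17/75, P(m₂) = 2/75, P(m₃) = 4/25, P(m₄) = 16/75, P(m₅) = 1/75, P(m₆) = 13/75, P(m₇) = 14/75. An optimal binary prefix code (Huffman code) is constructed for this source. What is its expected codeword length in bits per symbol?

2.6 bits/symbol

Repeatedly combine the two least-probable nodes; the expected code length is the sum of the merged weights.
merge 1/75 + 2/75 → 1/25
merge 1/25 + 4/25 → 1/5
merge 13/75 + 14/75 → 9/25
merge 1/5 + 16/75 → 31/75
merge 17/75 + 9/25 → 44/75
merge 31/75 + 44/75 → 1
L = 1/25 + 1/5 + 9/25 + 31/75 + 44/75 + 1 = 13/5 = 2.6 bits/symbol.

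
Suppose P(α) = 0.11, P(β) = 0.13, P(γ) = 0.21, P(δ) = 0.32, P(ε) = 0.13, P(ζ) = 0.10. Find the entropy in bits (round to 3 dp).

H = −Σ pᵢ log₂ pᵢ.
−0.11·log₂(0.11) = 0.3503
−0.13·log₂(0.13) = 0.3826
−0.21·log₂(0.21) = 0.4728
−0.32·log₂(0.32) = 0.5260
−0.13·log₂(0.13) = 0.3826
−0.10·log₂(0.10) = 0.3322
Sum ≈ 2.4466 → 2.447 bits.

2.447 bits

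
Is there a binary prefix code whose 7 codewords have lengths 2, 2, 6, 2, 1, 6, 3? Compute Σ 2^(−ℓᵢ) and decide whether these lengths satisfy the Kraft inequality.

1.40625; no

With common denominator 2^6 = 64: Σ 2^(−ℓᵢ) = 16/64 + 16/64 + 1/64 + 16/64 + 32/64 + 1/64 + 8/64 = 90/64 = 1.40625.
Kraft's inequality requires Σ ≤ 1; here Σ = 1.40625 > 1, so no such prefix code exists.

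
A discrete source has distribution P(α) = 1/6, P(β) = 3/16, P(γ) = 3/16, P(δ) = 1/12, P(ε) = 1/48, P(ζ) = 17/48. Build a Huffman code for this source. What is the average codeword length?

Repeatedly combine the two least-probable nodes; the expected code length is the sum of the merged weights.
merge 1/48 + 1/12 → 5/48
merge 5/48 + 1/6 → 13/48
merge 3/16 + 3/16 → 3/8
merge 13/48 + 17/48 → 5/8
merge 3/8 + 5/8 → 1
L = 5/48 + 13/48 + 3/8 + 5/8 + 1 = 19/8 = 2.375 bits/symbol.

2.375 bits/symbol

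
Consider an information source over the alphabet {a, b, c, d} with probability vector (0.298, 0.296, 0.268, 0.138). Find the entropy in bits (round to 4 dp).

1.9438 bits

H = −Σ pᵢ log₂ pᵢ.
−0.298·log₂(0.298) = 0.5205
−0.296·log₂(0.296) = 0.5199
−0.268·log₂(0.268) = 0.5091
−0.138·log₂(0.138) = 0.3943
Sum ≈ 1.9438 → 1.9438 bits.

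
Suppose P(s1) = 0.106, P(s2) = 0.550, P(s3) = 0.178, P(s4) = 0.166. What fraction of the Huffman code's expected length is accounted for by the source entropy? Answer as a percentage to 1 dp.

Entropy H = −Σ p log₂ p ≈ 1.6909 bits.
Huffman merges: 53/500+83/500→34/125; 89/500+34/125→9/20; 9/20+11/20→1. L = 861/500 ≈ 1.7220.
Efficiency = H/L = 1.6909/1.7220 = 98.2%.

98.2%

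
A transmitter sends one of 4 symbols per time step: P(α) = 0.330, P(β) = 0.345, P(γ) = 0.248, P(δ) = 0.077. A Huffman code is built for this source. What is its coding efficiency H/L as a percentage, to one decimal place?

93.0%

Entropy H = −Σ p log₂ p ≈ 1.8412 bits.
Huffman merges: 77/1000+31/125→13/40; 13/40+33/100→131/200; 69/200+131/200→1. L = 99/50 ≈ 1.9800.
Efficiency = H/L = 1.8412/1.9800 = 93.0%.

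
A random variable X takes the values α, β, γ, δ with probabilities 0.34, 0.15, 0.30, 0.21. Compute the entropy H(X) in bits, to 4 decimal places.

H = −Σ pᵢ log₂ pᵢ.
−0.34·log₂(0.34) = 0.5292
−0.15·log₂(0.15) = 0.4105
−0.30·log₂(0.30) = 0.5211
−0.21·log₂(0.21) = 0.4728
Sum ≈ 1.9336 → 1.9336 bits.

1.9336 bits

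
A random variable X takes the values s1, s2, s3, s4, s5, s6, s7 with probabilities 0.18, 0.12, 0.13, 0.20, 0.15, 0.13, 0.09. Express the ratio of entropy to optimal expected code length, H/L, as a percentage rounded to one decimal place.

98.8%

Entropy H = −Σ p log₂ p ≈ 2.7652 bits.
Huffman merges: 9/100+3/25→21/100; 13/100+13/100→13/50; 3/20+9/50→33/100; 1/5+21/100→41/100; 13/50+33/100→59/100; 41/100+59/100→1. L = 14/5 ≈ 2.8000.
Efficiency = H/L = 2.7652/2.8000 = 98.8%.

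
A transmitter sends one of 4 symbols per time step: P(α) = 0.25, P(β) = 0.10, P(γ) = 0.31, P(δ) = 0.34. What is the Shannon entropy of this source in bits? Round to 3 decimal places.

1.885 bits

H = −Σ pᵢ log₂ pᵢ.
−0.25·log₂(0.25) = 0.5000
−0.10·log₂(0.10) = 0.3322
−0.31·log₂(0.31) = 0.5238
−0.34·log₂(0.34) = 0.5292
Sum ≈ 1.8852 → 1.885 bits.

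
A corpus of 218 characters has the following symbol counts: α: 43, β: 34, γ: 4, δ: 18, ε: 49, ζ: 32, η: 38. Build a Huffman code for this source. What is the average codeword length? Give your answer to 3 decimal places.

Probabilities are the counts divided by 218.
Repeatedly combine the two least-probable nodes; the expected code length is the sum of the merged weights.
merge 2/109 + 9/109 → 11/109
merge 11/109 + 16/109 → 27/109
merge 17/109 + 19/109 → 36/109
merge 43/218 + 49/218 → 46/109
merge 27/109 + 36/109 → 63/109
merge 46/109 + 63/109 → 1
L = 11/109 + 27/109 + 36/109 + 46/109 + 63/109 + 1 = 292/109 ≈ 2.679 bits/symbol.

2.679 bits/symbol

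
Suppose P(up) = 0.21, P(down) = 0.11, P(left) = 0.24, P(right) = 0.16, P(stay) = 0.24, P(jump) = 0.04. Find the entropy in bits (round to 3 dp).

H = −Σ pᵢ log₂ pᵢ.
−0.21·log₂(0.21) = 0.4728
−0.11·log₂(0.11) = 0.3503
−0.24·log₂(0.24) = 0.4941
−0.16·log₂(0.16) = 0.4230
−0.24·log₂(0.24) = 0.4941
−0.04·log₂(0.04) = 0.1858
Sum ≈ 2.4202 → 2.420 bits.

2.420 bits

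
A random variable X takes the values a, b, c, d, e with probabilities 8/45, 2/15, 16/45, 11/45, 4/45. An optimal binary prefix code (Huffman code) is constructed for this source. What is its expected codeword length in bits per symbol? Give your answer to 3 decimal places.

2.222 bits/symbol

Repeatedly combine the two least-probable nodes; the expected code length is the sum of the merged weights.
merge 4/45 + 2/15 → 2/9
merge 8/45 + 2/9 → 2/5
merge 11/45 + 16/45 → 3/5
merge 2/5 + 3/5 → 1
L = 2/9 + 2/5 + 3/5 + 1 = 20/9 ≈ 2.222 bits/symbol.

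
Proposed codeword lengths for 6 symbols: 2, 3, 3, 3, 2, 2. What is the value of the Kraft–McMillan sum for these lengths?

1.125

With common denominator 2^3 = 8: Σ 2^(−ℓᵢ) = 2/8 + 1/8 + 1/8 + 1/8 + 2/8 + 2/8 = 9/8 = 1.125.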